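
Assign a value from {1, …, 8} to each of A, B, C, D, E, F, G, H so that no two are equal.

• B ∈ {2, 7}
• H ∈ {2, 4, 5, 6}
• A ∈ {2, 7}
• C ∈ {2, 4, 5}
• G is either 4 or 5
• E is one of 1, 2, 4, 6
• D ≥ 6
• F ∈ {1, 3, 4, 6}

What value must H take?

6

The 8 variables draw from only 8 values {1, 2, 3, 4, 5, 6, 7, 8}, so each is used; only F can be 3, hence F = 3.
Among the 7 still-open variables, 1 fits only E (and all 7 values in {1, 2, 4, 5, 6, 7, 8} must be used), so E = 1.
The 6 still-open variables together cover exactly {2, 4, 5, 6, 7, 8} — 6 values for 6 variables — and 8 appears only in D's list, so D = 8.
The 5 still-open variables draw from only 5 values {2, 4, 5, 6, 7}, so each is used; only H can be 6, hence H = 6.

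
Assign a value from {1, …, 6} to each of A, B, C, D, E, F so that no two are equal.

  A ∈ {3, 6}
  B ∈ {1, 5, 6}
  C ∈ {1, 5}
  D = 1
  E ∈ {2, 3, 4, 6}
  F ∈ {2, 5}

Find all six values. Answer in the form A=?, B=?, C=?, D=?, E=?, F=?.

A=3, B=6, C=5, D=1, E=4, F=2

D's domain is down to {1}, so D = 1. So B, C can't be 1.
That leaves C = 5. So B, F can't be 5.
F has just one choice, so F = 2. So E can't be 2.
B must be 6 (only option left). Eliminate 6 elsewhere: A, E.
That leaves A = 3. Remove 3 from E.
E has just one choice, so E = 4.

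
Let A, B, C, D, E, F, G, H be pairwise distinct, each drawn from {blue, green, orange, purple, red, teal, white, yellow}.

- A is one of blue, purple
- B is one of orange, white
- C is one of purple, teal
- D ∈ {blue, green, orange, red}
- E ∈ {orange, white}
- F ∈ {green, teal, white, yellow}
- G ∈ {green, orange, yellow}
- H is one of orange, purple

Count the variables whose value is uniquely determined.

The 8 variables together cover exactly {blue, green, orange, purple, red, teal, white, yellow} — 8 values for 8 variables — and red appears only in D's list, so D = red.
The 7 still-open variables draw from only 7 values {blue, green, orange, purple, teal, white, yellow}, so each is used; only A can be blue, hence A = blue.
B and E share exactly the 2 values {orange, white}; by pigeonhole those values go to them, so strike orange, white from F, G, H.
That leaves H = purple. Eliminate purple elsewhere: C.
C's domain is down to {teal}, so C = teal. Eliminate teal elsewhere: F.
Determined: A=blue, C=teal, D=red, H=purple. The other variables each still have more than one consistent value. That makes 4.

4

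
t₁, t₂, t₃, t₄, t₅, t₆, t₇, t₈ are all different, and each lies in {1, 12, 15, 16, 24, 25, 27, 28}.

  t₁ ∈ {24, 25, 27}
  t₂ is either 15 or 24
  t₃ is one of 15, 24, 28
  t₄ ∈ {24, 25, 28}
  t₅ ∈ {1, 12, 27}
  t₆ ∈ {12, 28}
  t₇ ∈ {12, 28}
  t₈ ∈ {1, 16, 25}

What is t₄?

25

Among the 8 variables, 16 fits only t₈ (and all 8 values in {1, 12, 15, 16, 24, 25, 27, 28} must be used), so t₈ = 16.
The 7 still-open variables together cover exactly {1, 12, 15, 24, 25, 27, 28} — 7 values for 7 variables — and 1 appears only in t₅'s list, so t₅ = 1.
The 6 still-open variables draw from only 6 values {12, 15, 24, 25, 27, 28}, so each is used; only t₁ can be 27, hence t₁ = 27.
The 5 still-open variables draw from only 5 values {12, 15, 24, 25, 28}, so each is used; only t₄ can be 25, hence t₄ = 25.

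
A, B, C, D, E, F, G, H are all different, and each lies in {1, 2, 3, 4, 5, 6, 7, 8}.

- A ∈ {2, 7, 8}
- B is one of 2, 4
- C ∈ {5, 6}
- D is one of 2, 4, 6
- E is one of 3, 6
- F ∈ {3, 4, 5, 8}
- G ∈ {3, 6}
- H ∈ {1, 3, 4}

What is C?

The 8 variables together cover exactly {1, 2, 3, 4, 5, 6, 7, 8} — 8 values for 8 variables — and 1 appears only in H's list, so H = 1.
The 7 still-open variables together cover exactly {2, 3, 4, 5, 6, 7, 8} — 7 values for 7 variables — and 7 appears only in A's list, so A = 7.
Among the 6 still-open variables, 8 fits only F (and all 6 values in {2, 3, 4, 5, 6, 8} must be used), so F = 8.
The 5 still-open variables together cover exactly {2, 3, 4, 5, 6} — 5 values for 5 variables — and 5 appears only in C's list, so C = 5.

5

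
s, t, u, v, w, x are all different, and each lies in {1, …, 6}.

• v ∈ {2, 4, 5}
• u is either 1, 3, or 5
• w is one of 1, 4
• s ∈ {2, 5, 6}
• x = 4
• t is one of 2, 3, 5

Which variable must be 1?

x has just one choice, so x = 4. Eliminate 4 elsewhere: v, w.
So 1 goes to w.

w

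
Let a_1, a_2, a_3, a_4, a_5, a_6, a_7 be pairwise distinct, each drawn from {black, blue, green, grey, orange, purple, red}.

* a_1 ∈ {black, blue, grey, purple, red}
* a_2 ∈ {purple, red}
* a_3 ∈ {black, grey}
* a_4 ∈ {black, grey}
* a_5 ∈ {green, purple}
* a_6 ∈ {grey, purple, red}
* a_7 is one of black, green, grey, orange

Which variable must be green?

The 7 variables draw from only 7 values {black, blue, green, grey, orange, purple, red}, so each is used; only a_1 can be blue, hence a_1 = blue.
The 6 still-open variables together cover exactly {black, green, grey, orange, purple, red} — 6 values for 6 variables — and orange appears only in a_7's list, so a_7 = orange.
Among the 5 still-open variables, green fits only a_5 (and all 5 values in {black, green, grey, purple, red} must be used), so a_5 = green.

a_5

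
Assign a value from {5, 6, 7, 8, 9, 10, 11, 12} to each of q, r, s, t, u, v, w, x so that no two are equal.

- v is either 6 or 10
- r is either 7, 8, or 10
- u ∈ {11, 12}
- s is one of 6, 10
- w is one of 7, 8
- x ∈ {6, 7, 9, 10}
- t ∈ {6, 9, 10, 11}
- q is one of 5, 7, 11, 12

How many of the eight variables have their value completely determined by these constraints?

The 8 variables together cover exactly {5, 6, 7, 8, 9, 10, 11, 12} — 8 values for 8 variables — and 5 appears only in q's list, so q = 5.
The 7 still-open variables draw from only 7 values {6, 7, 8, 9, 10, 11, 12}, so each is used; only u can be 12, hence u = 12.
The 6 still-open variables together cover exactly {6, 7, 8, 9, 10, 11} — 6 values for 6 variables — and 11 appears only in t's list, so t = 11.
The 5 still-open variables together cover exactly {6, 7, 8, 9, 10} — 5 values for 5 variables — and 9 appears only in x's list, so x = 9.
s and v between them cover only {6, 10} — a naked pair. Remove those values from r.
Determined: q=5, t=11, u=12, x=9. The other variables each still have more than one consistent value. That makes 4.

4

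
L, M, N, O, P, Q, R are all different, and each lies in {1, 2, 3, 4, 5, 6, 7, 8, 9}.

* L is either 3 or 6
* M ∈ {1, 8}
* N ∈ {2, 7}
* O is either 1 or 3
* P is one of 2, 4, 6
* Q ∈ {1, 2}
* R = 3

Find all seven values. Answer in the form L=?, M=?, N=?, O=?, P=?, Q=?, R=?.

R has just one choice, so R = 3. So L, O can't be 3.
That leaves L = 6. Eliminate 6 elsewhere: P.
O must be 1 (only option left). Strike 1 from M, Q.
Q has just one choice, so Q = 2. So N, P can't be 2.
M must be 8 (only option left).
N must be 7 (only option left).
That leaves P = 4.

L=6, M=8, N=7, O=1, P=4, Q=2, R=3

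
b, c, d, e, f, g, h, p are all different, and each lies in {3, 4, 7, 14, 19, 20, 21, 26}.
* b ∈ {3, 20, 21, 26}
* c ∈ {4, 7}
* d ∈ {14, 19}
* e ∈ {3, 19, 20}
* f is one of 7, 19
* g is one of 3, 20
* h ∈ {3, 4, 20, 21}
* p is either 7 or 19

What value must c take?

Among the 8 variables, 14 fits only d (and all 8 values in {3, 4, 7, 14, 19, 20, 21, 26} must be used), so d = 14.
Among the 7 still-open variables, 26 fits only b (and all 7 values in {3, 4, 7, 19, 20, 21, 26} must be used), so b = 26.
The 6 still-open variables draw from only 6 values {3, 4, 7, 19, 20, 21}, so each is used; only h can be 21, hence h = 21.
Among the 5 still-open variables, 4 fits only c (and all 5 values in {3, 4, 7, 19, 20} must be used), so c = 4.

4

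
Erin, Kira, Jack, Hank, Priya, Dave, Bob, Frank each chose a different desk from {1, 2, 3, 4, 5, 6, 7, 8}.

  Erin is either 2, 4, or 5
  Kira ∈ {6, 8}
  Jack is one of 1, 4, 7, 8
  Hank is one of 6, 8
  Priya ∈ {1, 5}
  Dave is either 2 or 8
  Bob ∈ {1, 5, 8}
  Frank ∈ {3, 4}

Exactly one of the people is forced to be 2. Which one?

Among the 8 variables, 3 fits only Frank (and all 8 values in {1, 2, 3, 4, 5, 6, 7, 8} must be used), so Frank = 3.
Among the 7 still-open variables, 7 fits only Jack (and all 7 values in {1, 2, 4, 5, 6, 7, 8} must be used), so Jack = 7.
Among the 6 still-open variables, 4 fits only Erin (and all 6 values in {1, 2, 4, 5, 6, 8} must be used), so Erin = 4.
The 5 still-open variables draw from only 5 values {1, 2, 5, 6, 8}, so each is used; only Dave can be 2, hence Dave = 2.

Dave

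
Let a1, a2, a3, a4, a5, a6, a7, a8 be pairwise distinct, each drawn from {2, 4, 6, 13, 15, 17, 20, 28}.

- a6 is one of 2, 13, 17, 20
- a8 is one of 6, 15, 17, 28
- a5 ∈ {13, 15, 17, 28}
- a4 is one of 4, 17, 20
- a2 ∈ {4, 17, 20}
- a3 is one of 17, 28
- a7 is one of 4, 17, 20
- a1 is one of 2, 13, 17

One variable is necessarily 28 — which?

The 8 variables together cover exactly {2, 4, 6, 13, 15, 17, 20, 28} — 8 values for 8 variables — and 6 appears only in a8's list, so a8 = 6.
The 7 still-open variables together cover exactly {2, 4, 13, 15, 17, 20, 28} — 7 values for 7 variables — and 15 appears only in a5's list, so a5 = 15.
Among the 6 still-open variables, 28 fits only a3 (and all 6 values in {2, 4, 13, 17, 20, 28} must be used), so a3 = 28.

a3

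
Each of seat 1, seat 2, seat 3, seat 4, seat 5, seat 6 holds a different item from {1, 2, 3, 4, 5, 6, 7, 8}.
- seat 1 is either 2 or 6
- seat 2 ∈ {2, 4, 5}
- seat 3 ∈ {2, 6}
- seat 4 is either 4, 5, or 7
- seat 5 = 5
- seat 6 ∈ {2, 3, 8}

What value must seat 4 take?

seat 5's domain is down to {5}, so seat 5 = 5. Remove 5 from seat 2, seat 4.
seat 1 and seat 3 share exactly the 2 values {2, 6}; by pigeonhole those values go to them, so strike 2, 6 from seat 2, seat 6.
seat 2 has just one choice, so seat 2 = 4. Remove 4 from seat 4.
So seat 4 = 7.

7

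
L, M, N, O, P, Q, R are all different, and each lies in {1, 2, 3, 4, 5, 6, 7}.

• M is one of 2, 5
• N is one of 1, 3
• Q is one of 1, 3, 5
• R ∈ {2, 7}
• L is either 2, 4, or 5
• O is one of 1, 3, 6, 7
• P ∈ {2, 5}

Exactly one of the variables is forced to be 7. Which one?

The 7 variables draw from only 7 values {1, 2, 3, 4, 5, 6, 7}, so each is used; only L can be 4, hence L = 4.
The 6 still-open variables together cover exactly {1, 2, 3, 5, 6, 7} — 6 values for 6 variables — and 6 appears only in O's list, so O = 6.
The 5 still-open variables draw from only 5 values {1, 2, 3, 5, 7}, so each is used; only R can be 7, hence R = 7.

R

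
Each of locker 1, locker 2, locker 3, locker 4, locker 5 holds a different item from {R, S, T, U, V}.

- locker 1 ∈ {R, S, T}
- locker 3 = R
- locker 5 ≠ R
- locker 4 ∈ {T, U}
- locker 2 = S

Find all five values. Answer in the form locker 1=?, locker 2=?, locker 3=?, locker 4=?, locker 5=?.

locker 1=T, locker 2=S, locker 3=R, locker 4=U, locker 5=V

locker 2 has just one choice, so locker 2 = S. Remove S from locker 1, locker 5.
locker 3's domain is down to {R}, so locker 3 = R. Remove R from locker 1.
That leaves locker 1 = T. Remove T from locker 4, locker 5.
locker 4 must be U (only option left). Strike U from locker 5.
locker 5 has just one choice, so locker 5 = V.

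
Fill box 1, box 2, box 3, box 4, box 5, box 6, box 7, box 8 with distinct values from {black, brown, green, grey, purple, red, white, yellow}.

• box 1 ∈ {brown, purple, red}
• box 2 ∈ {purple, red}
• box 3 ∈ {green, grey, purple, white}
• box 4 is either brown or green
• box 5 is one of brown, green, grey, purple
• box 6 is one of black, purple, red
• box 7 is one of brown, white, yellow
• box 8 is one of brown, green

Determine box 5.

Among the 8 variables, black fits only box 6 (and all 8 values in {black, brown, green, grey, purple, red, white, yellow} must be used), so box 6 = black.
The 7 still-open variables together cover exactly {brown, green, grey, purple, red, white, yellow} — 7 values for 7 variables — and yellow appears only in box 7's list, so box 7 = yellow.
Among the 6 still-open variables, white fits only box 3 (and all 6 values in {brown, green, grey, purple, red, white} must be used), so box 3 = white.
Among the 5 still-open variables, grey fits only box 5 (and all 5 values in {brown, green, grey, purple, red} must be used), so box 5 = grey.

grey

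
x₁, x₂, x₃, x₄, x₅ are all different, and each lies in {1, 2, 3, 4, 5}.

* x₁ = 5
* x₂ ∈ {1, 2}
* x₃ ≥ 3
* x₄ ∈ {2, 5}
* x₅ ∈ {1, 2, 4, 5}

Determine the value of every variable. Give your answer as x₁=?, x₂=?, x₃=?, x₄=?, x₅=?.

x₁=5, x₂=1, x₃=3, x₄=2, x₅=4

x₁ has just one choice, so x₁ = 5. Eliminate 5 elsewhere: x₃, x₄, x₅.
x₄'s domain is down to {2}, so x₄ = 2. So x₂, x₅ can't be 2.
That leaves x₂ = 1. Strike 1 from x₅.
x₅ has just one choice, so x₅ = 4. Remove 4 from x₃.
That leaves x₃ = 3.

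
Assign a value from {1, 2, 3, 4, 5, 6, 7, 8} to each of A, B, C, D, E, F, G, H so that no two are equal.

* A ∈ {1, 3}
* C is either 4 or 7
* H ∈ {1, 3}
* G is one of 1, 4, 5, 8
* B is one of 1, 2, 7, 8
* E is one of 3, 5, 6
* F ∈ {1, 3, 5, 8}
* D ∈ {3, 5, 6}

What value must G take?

The 8 variables draw from only 8 values {1, 2, 3, 4, 5, 6, 7, 8}, so each is used; only B can be 2, hence B = 2.
The 7 still-open variables together cover exactly {1, 3, 4, 5, 6, 7, 8} — 7 values for 7 variables — and 7 appears only in C's list, so C = 7.
The 6 still-open variables together cover exactly {1, 3, 4, 5, 6, 8} — 6 values for 6 variables — and 4 appears only in G's list, so G = 4.

4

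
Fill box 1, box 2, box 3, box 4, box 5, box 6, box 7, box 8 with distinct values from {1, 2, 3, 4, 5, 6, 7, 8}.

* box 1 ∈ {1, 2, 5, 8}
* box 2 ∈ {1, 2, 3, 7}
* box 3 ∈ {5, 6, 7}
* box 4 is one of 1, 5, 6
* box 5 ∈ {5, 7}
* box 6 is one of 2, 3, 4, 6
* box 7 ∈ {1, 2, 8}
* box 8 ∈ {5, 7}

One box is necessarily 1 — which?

The 8 variables draw from only 8 values {1, 2, 3, 4, 5, 6, 7, 8}, so each is used; only box 6 can be 4, hence box 6 = 4.
Among the 7 still-open variables, 3 fits only box 2 (and all 7 values in {1, 2, 3, 5, 6, 7, 8} must be used), so box 2 = 3.
box 5 and box 8 between them cover only {5, 7} — a naked pair. Remove those values from box 1, box 3, box 4.
That leaves box 3 = 6. Remove 6 from box 4.
So 1 goes to box 4.

box 4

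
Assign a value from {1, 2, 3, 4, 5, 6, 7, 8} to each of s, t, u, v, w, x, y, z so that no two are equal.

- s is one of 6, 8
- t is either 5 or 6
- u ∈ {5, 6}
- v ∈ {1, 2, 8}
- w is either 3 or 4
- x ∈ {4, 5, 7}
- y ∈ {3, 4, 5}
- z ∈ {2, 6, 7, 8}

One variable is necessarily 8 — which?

s

Among the 8 variables, 1 fits only v (and all 8 values in {1, 2, 3, 4, 5, 6, 7, 8} must be used), so v = 1.
Among the 7 still-open variables, 2 fits only z (and all 7 values in {2, 3, 4, 5, 6, 7, 8} must be used), so z = 2.
The 6 still-open variables together cover exactly {3, 4, 5, 6, 7, 8} — 6 values for 6 variables — and 7 appears only in x's list, so x = 7.
The 5 still-open variables together cover exactly {3, 4, 5, 6, 8} — 5 values for 5 variables — and 8 appears only in s's list, so s = 8.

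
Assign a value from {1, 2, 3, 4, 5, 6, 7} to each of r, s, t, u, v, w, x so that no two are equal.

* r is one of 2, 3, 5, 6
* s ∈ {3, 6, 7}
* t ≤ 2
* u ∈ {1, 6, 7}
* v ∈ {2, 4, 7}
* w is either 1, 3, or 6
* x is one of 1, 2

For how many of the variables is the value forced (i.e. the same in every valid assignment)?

The 7 variables together cover exactly {1, 2, 3, 4, 5, 6, 7} — 7 values for 7 variables — and 4 appears only in v's list, so v = 4.
The 6 still-open variables draw from only 6 values {1, 2, 3, 5, 6, 7}, so each is used; only r can be 5, hence r = 5.
t and x share exactly the 2 values {1, 2}; by pigeonhole those values go to them, so strike 1, 2 from u, w.
Determined: r=5, v=4. The other variables each still have more than one consistent value. That makes 2.

2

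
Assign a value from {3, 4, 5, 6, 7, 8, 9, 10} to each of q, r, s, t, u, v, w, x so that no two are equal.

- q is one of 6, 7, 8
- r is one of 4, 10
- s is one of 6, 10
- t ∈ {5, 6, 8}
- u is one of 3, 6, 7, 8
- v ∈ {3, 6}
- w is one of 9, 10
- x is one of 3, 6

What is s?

Among the 8 variables, 4 fits only r (and all 8 values in {3, 4, 5, 6, 7, 8, 9, 10} must be used), so r = 4.
The 7 still-open variables together cover exactly {3, 5, 6, 7, 8, 9, 10} — 7 values for 7 variables — and 5 appears only in t's list, so t = 5.
The 6 still-open variables draw from only 6 values {3, 6, 7, 8, 9, 10}, so each is used; only w can be 9, hence w = 9.
The 5 still-open variables together cover exactly {3, 6, 7, 8, 10} — 5 values for 5 variables — and 10 appears only in s's list, so s = 10.

10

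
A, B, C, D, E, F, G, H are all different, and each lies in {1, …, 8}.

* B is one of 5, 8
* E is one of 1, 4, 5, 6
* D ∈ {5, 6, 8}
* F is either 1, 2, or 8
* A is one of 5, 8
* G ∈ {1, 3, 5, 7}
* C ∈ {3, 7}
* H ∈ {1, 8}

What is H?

1

The 8 variables draw from only 8 values {1, 2, 3, 4, 5, 6, 7, 8}, so each is used; only F can be 2, hence F = 2.
The 7 still-open variables draw from only 7 values {1, 3, 4, 5, 6, 7, 8}, so each is used; only E can be 4, hence E = 4.
The 6 still-open variables together cover exactly {1, 3, 5, 6, 7, 8} — 6 values for 6 variables — and 6 appears only in D's list, so D = 6.
A and B between them cover only {5, 8} — a naked pair. Remove those values from G, H.
So H = 1.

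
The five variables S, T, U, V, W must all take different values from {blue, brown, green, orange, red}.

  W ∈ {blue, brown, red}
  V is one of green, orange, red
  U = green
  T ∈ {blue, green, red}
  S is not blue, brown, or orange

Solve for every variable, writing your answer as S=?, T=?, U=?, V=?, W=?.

S=red, T=blue, U=green, V=orange, W=brown

U's domain is down to {green}, so U = green. Eliminate green elsewhere: S, T, V.
S's domain is down to {red}, so S = red. Strike red from T, V, W.
T must be blue (only option left). Remove blue from W.
V must be orange (only option left).
W's domain is down to {brown}, so W = brown.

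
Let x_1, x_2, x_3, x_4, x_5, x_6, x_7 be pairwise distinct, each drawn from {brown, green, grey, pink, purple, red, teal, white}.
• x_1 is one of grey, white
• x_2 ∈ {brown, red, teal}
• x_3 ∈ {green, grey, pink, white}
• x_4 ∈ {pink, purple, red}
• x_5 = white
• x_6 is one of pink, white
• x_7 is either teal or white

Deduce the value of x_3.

green

x_5 must be white (only option left). So x_1, x_3, x_6, x_7 can't be white.
x_6 must be pink (only option left). So x_3, x_4 can't be pink.
That leaves x_7 = teal. Eliminate teal elsewhere: x_2.
That leaves x_1 = grey. Remove grey from x_3.
So x_3 = green.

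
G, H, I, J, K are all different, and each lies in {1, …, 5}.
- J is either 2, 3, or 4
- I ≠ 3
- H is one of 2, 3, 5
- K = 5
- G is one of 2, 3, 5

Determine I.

1

K must be 5 (only option left). So G, H, I can't be 5.
The 4 still-open variables together cover exactly {1, 2, 3, 4} — 4 values for 4 variables — and 1 appears only in I's list, so I = 1.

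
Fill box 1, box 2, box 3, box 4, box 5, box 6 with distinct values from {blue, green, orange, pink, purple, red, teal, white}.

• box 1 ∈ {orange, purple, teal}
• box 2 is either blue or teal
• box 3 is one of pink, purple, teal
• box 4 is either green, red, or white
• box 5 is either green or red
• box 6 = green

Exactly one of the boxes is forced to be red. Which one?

box 5

box 6 has just one choice, so box 6 = green. So box 4, box 5 can't be green.
So red goes to box 5.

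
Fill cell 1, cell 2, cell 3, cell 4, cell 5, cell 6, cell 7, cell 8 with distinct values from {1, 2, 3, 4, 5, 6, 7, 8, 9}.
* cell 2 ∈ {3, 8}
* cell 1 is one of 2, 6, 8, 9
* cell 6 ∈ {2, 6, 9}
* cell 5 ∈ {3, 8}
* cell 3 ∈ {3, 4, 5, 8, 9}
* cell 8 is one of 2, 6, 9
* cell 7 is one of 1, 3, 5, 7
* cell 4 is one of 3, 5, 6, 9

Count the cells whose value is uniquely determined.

2

The 2 variables cell 2 and cell 5 are confined to {3, 8}, which locks those values in; drop them from cell 1, cell 3, cell 4, cell 7.
The 3 variables cell 1, cell 6, cell 8 are confined to {2, 6, 9}, which locks those values in; drop them from cell 3, cell 4.
That leaves cell 4 = 5. Strike 5 from cell 3, cell 7.
That leaves cell 3 = 4.
Determined: cell 3=4, cell 4=5. The other cells each still have more than one consistent value. That makes 2.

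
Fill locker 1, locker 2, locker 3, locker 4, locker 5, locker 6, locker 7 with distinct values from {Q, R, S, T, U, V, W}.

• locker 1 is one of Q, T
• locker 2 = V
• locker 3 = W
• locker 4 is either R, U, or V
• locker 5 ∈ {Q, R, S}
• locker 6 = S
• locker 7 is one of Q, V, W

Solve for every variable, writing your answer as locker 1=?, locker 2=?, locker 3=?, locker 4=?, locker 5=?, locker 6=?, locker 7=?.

locker 1=T, locker 2=V, locker 3=W, locker 4=U, locker 5=R, locker 6=S, locker 7=Q

locker 2 has just one choice, so locker 2 = V. Remove V from locker 4, locker 7.
locker 3 has just one choice, so locker 3 = W. Remove W from locker 7.
locker 6's domain is down to {S}, so locker 6 = S. So locker 5 can't be S.
locker 7 has just one choice, so locker 7 = Q. Remove Q from locker 1, locker 5.
locker 1 has just one choice, so locker 1 = T.
locker 5 must be R (only option left). So locker 4 can't be R.
locker 4 must be U (only option left).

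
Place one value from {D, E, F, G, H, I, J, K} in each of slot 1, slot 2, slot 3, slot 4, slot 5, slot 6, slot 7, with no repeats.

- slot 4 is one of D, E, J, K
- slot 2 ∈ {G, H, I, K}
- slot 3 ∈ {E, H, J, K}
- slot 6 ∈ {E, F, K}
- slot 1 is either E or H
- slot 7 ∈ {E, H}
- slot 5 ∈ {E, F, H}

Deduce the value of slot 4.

The 2 variables slot 1 and slot 7 are confined to {E, H}, which locks those values in; drop them from slot 2, slot 3, slot 4, slot 5, slot 6.
slot 5 has just one choice, so slot 5 = F. So slot 6 can't be F.
slot 6 must be K (only option left). Remove K from slot 2, slot 3, slot 4.
That leaves slot 3 = J. Remove J from slot 4.
So slot 4 = D.

D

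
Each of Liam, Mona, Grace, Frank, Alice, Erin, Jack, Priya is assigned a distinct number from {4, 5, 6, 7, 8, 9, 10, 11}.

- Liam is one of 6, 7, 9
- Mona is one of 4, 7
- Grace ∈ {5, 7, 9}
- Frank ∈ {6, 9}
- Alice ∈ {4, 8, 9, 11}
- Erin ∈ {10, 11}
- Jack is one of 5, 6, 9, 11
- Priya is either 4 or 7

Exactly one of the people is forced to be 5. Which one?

The 8 variables draw from only 8 values {4, 5, 6, 7, 8, 9, 10, 11}, so each is used; only Alice can be 8, hence Alice = 8.
The 7 still-open variables together cover exactly {4, 5, 6, 7, 9, 10, 11} — 7 values for 7 variables — and 10 appears only in Erin's list, so Erin = 10.
The 6 still-open variables together cover exactly {4, 5, 6, 7, 9, 11} — 6 values for 6 variables — and 11 appears only in Jack's list, so Jack = 11.
Among the 5 still-open variables, 5 fits only Grace (and all 5 values in {4, 5, 6, 7, 9} must be used), so Grace = 5.

Grace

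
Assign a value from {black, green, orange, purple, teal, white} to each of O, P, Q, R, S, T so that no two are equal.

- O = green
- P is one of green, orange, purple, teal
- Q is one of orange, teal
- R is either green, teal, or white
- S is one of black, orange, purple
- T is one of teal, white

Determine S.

black

O must be green (only option left). So P, R can't be green.
The 5 still-open variables together cover exactly {black, orange, purple, teal, white} — 5 values for 5 variables — and black appears only in S's list, so S = black.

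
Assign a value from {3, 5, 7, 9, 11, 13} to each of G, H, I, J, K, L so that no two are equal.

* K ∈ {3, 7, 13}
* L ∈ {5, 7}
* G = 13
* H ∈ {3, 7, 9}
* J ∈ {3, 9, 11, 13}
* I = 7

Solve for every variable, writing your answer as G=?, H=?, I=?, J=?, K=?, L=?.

G has just one choice, so G = 13. Remove 13 from J, K.
I has just one choice, so I = 7. So H, K, L can't be 7.
K must be 3 (only option left). Strike 3 from H, J.
L must be 5 (only option left).
H must be 9 (only option left). Remove 9 from J.
J must be 11 (only option left).

G=13, H=9, I=7, J=11, K=3, L=5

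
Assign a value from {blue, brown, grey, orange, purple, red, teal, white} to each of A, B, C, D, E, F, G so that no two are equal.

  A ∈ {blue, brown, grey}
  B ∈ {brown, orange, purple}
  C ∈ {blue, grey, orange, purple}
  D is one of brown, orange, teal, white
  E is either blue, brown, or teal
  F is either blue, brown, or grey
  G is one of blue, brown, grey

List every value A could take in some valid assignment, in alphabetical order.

blue, brown, grey

The 7 variables draw from only 7 values {blue, brown, grey, orange, purple, teal, white}, so each is used; only D can be white, hence D = white.
The 6 still-open variables draw from only 6 values {blue, brown, grey, orange, purple, teal}, so each is used; only E can be teal, hence E = teal.
A, F, G between them cover only {blue, brown, grey} — a naked triple. Remove those values from B, C.
No further eliminations apply; A can still be any of blue, brown, grey.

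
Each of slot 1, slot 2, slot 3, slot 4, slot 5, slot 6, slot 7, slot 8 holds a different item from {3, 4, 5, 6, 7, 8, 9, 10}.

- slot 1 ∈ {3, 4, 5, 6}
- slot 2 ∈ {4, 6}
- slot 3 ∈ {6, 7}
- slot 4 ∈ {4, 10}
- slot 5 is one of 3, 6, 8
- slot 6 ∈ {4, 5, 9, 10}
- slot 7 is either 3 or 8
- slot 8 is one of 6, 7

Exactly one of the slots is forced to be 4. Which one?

slot 2

Among the 8 variables, 9 fits only slot 6 (and all 8 values in {3, 4, 5, 6, 7, 8, 9, 10} must be used), so slot 6 = 9.
The 7 still-open variables together cover exactly {3, 4, 5, 6, 7, 8, 10} — 7 values for 7 variables — and 5 appears only in slot 1's list, so slot 1 = 5.
Among the 6 still-open variables, 10 fits only slot 4 (and all 6 values in {3, 4, 6, 7, 8, 10} must be used), so slot 4 = 10.
Among the 5 still-open variables, 4 fits only slot 2 (and all 5 values in {3, 4, 6, 7, 8} must be used), so slot 2 = 4.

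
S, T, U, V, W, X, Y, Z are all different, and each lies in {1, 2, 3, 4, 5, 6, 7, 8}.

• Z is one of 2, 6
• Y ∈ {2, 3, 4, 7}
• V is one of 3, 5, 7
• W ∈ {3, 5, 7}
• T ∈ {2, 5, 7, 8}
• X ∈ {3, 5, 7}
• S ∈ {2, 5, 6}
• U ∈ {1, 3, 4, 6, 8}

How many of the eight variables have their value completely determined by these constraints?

The 8 variables draw from only 8 values {1, 2, 3, 4, 5, 6, 7, 8}, so each is used; only U can be 1, hence U = 1.
Among the 7 still-open variables, 4 fits only Y (and all 7 values in {2, 3, 4, 5, 6, 7, 8} must be used), so Y = 4.
Among the 6 still-open variables, 8 fits only T (and all 6 values in {2, 3, 5, 6, 7, 8} must be used), so T = 8.
V, W, X share exactly the 3 values {3, 5, 7}; by pigeonhole those values go to them, so strike 3, 5, 7 from S.
Determined: T=8, U=1, Y=4. The other variables each still have more than one consistent value. That makes 3.

3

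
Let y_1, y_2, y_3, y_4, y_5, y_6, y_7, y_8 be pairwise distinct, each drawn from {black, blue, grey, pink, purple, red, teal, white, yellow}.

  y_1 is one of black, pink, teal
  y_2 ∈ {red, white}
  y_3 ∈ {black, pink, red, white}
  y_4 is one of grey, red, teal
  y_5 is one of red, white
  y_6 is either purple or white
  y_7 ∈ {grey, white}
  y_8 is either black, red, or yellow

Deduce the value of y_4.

Among the 8 variables, purple fits only y_6 (and all 8 values in {black, grey, pink, purple, red, teal, white, yellow} must be used), so y_6 = purple.
The 7 still-open variables together cover exactly {black, grey, pink, red, teal, white, yellow} — 7 values for 7 variables — and yellow appears only in y_8's list, so y_8 = yellow.
y_2 and y_5 share exactly the 2 values {red, white}; by pigeonhole those values go to them, so strike red, white from y_3, y_4, y_7.
y_7's domain is down to {grey}, so y_7 = grey. Remove grey from y_4.
So y_4 = teal.

teal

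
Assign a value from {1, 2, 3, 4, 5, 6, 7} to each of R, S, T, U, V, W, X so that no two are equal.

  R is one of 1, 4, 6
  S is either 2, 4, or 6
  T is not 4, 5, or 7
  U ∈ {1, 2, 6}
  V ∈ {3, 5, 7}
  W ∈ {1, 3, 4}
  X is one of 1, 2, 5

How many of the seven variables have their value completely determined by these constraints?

Among the 7 variables, 7 fits only V (and all 7 values in {1, 2, 3, 4, 5, 6, 7} must be used), so V = 7.
The 6 still-open variables draw from only 6 values {1, 2, 3, 4, 5, 6}, so each is used; only X can be 5, hence X = 5.
Determined: V=7, X=5. The other variables each still have more than one consistent value. That makes 2.

2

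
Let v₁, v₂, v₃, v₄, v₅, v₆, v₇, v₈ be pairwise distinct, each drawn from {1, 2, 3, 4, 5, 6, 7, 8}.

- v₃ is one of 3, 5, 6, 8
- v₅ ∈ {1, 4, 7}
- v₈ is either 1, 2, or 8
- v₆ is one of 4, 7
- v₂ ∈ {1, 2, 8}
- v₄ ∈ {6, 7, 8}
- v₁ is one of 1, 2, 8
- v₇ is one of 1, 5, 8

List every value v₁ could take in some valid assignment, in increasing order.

1, 2, 8

The 8 variables draw from only 8 values {1, 2, 3, 4, 5, 6, 7, 8}, so each is used; only v₃ can be 3, hence v₃ = 3.
The 7 still-open variables together cover exactly {1, 2, 4, 5, 6, 7, 8} — 7 values for 7 variables — and 5 appears only in v₇'s list, so v₇ = 5.
Among the 6 still-open variables, 6 fits only v₄ (and all 6 values in {1, 2, 4, 6, 7, 8} must be used), so v₄ = 6.
v₁, v₂, v₈ between them cover only {1, 2, 8} — a naked triple. Remove those values from v₅.
No further eliminations apply; v₁ can still be any of 1, 2, 8.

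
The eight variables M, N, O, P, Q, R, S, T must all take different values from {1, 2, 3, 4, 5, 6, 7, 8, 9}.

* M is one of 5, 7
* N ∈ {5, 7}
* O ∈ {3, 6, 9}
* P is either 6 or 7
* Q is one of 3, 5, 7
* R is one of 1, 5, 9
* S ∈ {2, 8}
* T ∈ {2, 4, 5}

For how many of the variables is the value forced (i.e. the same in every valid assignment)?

M and N between them cover only {5, 7} — a naked pair. Remove those values from P, Q, R, T.
P must be 6 (only option left). So O can't be 6.
Q's domain is down to {3}, so Q = 3. Remove 3 from O.
O has just one choice, so O = 9. So R can't be 9.
R's domain is down to {1}, so R = 1.
Determined: O=9, P=6, Q=3, R=1. The other variables each still have more than one consistent value. That makes 4.

4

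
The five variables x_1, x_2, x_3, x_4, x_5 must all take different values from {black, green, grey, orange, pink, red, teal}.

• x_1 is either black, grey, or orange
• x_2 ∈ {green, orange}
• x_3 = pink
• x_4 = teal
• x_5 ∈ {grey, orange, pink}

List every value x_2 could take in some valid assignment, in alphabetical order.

green, orange

x_3 has just one choice, so x_3 = pink. So x_5 can't be pink.
x_4's domain is down to {teal}, so x_4 = teal.
No further eliminations apply; x_2 can still be any of green, orange.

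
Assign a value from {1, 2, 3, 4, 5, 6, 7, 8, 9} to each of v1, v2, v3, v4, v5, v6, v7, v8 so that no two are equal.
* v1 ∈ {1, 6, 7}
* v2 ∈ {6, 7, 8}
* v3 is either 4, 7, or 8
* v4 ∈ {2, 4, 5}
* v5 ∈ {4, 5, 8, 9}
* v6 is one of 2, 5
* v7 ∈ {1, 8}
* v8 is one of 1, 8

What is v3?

4

Among the 8 variables, 9 fits only v5 (and all 8 values in {1, 2, 4, 5, 6, 7, 8, 9} must be used), so v5 = 9.
v7 and v8 share exactly the 2 values {1, 8}; by pigeonhole those values go to them, so strike 1, 8 from v1, v2, v3.
The 2 variables v1 and v2 are confined to {6, 7}, which locks those values in; drop them from v3.
So v3 = 4.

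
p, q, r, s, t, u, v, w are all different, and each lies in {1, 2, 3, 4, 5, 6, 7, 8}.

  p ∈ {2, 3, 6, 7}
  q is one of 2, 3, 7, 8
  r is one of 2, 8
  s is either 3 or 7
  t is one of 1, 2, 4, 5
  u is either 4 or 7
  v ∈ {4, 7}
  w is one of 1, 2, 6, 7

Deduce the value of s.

The 8 variables draw from only 8 values {1, 2, 3, 4, 5, 6, 7, 8}, so each is used; only t can be 5, hence t = 5.
The 7 still-open variables together cover exactly {1, 2, 3, 4, 6, 7, 8} — 7 values for 7 variables — and 1 appears only in w's list, so w = 1.
The 6 still-open variables together cover exactly {2, 3, 4, 6, 7, 8} — 6 values for 6 variables — and 6 appears only in p's list, so p = 6.
u and v between them cover only {4, 7} — a naked pair. Remove those values from q, s.
So s = 3.

3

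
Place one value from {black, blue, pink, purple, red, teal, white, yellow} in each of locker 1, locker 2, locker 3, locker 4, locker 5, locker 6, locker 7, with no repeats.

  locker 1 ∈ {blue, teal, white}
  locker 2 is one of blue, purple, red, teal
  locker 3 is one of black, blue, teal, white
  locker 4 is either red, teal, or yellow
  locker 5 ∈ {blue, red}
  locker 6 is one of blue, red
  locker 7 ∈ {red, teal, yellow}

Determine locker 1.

white

The 7 variables together cover exactly {black, blue, purple, red, teal, white, yellow} — 7 values for 7 variables — and black appears only in locker 3's list, so locker 3 = black.
The 6 still-open variables together cover exactly {blue, purple, red, teal, white, yellow} — 6 values for 6 variables — and purple appears only in locker 2's list, so locker 2 = purple.
The 5 still-open variables together cover exactly {blue, red, teal, white, yellow} — 5 values for 5 variables — and white appears only in locker 1's list, so locker 1 = white.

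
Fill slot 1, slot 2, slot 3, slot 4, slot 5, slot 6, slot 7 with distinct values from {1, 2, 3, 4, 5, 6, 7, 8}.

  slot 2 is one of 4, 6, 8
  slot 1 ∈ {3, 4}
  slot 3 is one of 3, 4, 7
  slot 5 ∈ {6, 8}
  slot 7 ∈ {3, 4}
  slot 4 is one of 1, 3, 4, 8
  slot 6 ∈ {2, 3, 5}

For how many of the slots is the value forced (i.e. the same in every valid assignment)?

slot 1 and slot 7 between them cover only {3, 4} — a naked pair. Remove those values from slot 2, slot 3, slot 4, slot 6.
slot 3's domain is down to {7}, so slot 3 = 7.
The 2 variables slot 2 and slot 5 are confined to {6, 8}, which locks those values in; drop them from slot 4.
That leaves slot 4 = 1.
Determined: slot 3=7, slot 4=1. The other slots each still have more than one consistent value. That makes 2.

2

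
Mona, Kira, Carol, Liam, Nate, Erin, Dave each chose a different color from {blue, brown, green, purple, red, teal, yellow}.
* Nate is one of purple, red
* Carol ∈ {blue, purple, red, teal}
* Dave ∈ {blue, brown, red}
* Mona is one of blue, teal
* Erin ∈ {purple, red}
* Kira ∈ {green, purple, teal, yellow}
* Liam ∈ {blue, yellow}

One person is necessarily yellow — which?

Among the 7 variables, brown fits only Dave (and all 7 values in {blue, brown, green, purple, red, teal, yellow} must be used), so Dave = brown.
The 6 still-open variables draw from only 6 values {blue, green, purple, red, teal, yellow}, so each is used; only Kira can be green, hence Kira = green.
The 5 still-open variables draw from only 5 values {blue, purple, red, teal, yellow}, so each is used; only Liam can be yellow, hence Liam = yellow.

Liam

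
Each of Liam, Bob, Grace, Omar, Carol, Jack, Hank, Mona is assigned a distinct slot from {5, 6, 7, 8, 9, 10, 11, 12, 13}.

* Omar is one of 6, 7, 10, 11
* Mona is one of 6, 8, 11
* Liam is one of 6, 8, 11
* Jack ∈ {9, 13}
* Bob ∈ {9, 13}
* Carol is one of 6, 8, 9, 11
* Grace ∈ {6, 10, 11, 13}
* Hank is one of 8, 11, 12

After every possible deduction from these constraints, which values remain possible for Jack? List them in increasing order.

The 8 variables together cover exactly {6, 7, 8, 9, 10, 11, 12, 13} — 8 values for 8 variables — and 7 appears only in Omar's list, so Omar = 7.
The 7 still-open variables together cover exactly {6, 8, 9, 10, 11, 12, 13} — 7 values for 7 variables — and 10 appears only in Grace's list, so Grace = 10.
The 6 still-open variables draw from only 6 values {6, 8, 9, 11, 12, 13}, so each is used; only Hank can be 12, hence Hank = 12.
Bob and Jack between them cover only {9, 13} — a naked pair. Remove those values from Carol.
No further eliminations apply; Jack can still be any of 9, 13.

9, 13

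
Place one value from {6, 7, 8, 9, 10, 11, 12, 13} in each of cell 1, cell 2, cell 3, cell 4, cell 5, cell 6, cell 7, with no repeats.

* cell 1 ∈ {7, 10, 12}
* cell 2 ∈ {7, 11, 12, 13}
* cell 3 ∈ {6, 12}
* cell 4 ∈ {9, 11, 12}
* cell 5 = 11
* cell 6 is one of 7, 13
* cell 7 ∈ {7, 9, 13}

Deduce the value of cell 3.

6

cell 5's domain is down to {11}, so cell 5 = 11. So cell 2, cell 4 can't be 11.
Among the 6 still-open variables, 6 fits only cell 3 (and all 6 values in {6, 7, 9, 10, 12, 13} must be used), so cell 3 = 6.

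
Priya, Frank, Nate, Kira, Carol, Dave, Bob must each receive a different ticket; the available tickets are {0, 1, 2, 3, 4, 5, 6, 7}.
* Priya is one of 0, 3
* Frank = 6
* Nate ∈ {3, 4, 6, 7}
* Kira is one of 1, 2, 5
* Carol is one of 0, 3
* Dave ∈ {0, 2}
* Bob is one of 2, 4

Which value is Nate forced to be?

7

Frank has just one choice, so Frank = 6. So Nate can't be 6.
Priya and Carol share exactly the 2 values {0, 3}; by pigeonhole those values go to them, so strike 0, 3 from Nate, Dave.
Dave must be 2 (only option left). Strike 2 from Kira, Bob.
That leaves Bob = 4. Eliminate 4 elsewhere: Nate.
So Nate = 7.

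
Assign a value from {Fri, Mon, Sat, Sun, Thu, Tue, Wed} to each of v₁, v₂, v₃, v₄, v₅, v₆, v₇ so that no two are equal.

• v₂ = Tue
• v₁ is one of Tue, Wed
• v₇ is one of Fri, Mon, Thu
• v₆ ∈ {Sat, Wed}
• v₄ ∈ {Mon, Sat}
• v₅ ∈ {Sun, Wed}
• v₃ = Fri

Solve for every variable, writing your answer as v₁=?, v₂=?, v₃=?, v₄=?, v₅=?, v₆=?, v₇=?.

v₁=Wed, v₂=Tue, v₃=Fri, v₄=Mon, v₅=Sun, v₆=Sat, v₇=Thu

v₂'s domain is down to {Tue}, so v₂ = Tue. Eliminate Tue elsewhere: v₁.
That leaves v₃ = Fri. Eliminate Fri elsewhere: v₇.
v₁ must be Wed (only option left). So v₅, v₆ can't be Wed.
v₅ has just one choice, so v₅ = Sun.
That leaves v₆ = Sat. Strike Sat from v₄.
That leaves v₄ = Mon. Eliminate Mon elsewhere: v₇.
That leaves v₇ = Thu.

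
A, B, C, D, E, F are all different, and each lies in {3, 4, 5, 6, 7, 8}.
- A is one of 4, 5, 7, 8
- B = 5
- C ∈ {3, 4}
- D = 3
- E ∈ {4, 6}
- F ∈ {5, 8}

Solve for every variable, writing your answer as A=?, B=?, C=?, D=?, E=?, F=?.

A=7, B=5, C=4, D=3, E=6, F=8

B has just one choice, so B = 5. Remove 5 from A, F.
That leaves D = 3. Remove 3 from C.
F must be 8 (only option left). So A can't be 8.
That leaves C = 4. Eliminate 4 elsewhere: A, E.
That leaves E = 6.
A's domain is down to {7}, so A = 7.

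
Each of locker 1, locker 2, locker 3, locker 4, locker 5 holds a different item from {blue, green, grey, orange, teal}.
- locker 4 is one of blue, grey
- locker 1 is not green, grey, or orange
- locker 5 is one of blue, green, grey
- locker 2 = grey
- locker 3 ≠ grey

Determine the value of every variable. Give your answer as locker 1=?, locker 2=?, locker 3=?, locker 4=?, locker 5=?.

locker 1=teal, locker 2=grey, locker 3=orange, locker 4=blue, locker 5=green

locker 2 must be grey (only option left). Eliminate grey elsewhere: locker 4, locker 5.
locker 4's domain is down to {blue}, so locker 4 = blue. So locker 1, locker 3, locker 5 can't be blue.
locker 5's domain is down to {green}, so locker 5 = green. So locker 3 can't be green.
locker 1 must be teal (only option left). Remove teal from locker 3.
locker 3 must be orange (only option left).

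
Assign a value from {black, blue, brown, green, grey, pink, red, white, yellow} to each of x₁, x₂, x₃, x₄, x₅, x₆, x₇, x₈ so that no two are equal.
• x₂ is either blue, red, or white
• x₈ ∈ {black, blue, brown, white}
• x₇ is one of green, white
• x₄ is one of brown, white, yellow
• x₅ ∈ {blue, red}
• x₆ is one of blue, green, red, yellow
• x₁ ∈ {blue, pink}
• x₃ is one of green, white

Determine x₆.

yellow

The 8 variables draw from only 8 values {black, blue, brown, green, pink, red, white, yellow}, so each is used; only x₈ can be black, hence x₈ = black.
The 7 still-open variables together cover exactly {blue, brown, green, pink, red, white, yellow} — 7 values for 7 variables — and brown appears only in x₄'s list, so x₄ = brown.
Among the 6 still-open variables, pink fits only x₁ (and all 6 values in {blue, green, pink, red, white, yellow} must be used), so x₁ = pink.
Among the 5 still-open variables, yellow fits only x₆ (and all 5 values in {blue, green, red, white, yellow} must be used), so x₆ = yellow.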